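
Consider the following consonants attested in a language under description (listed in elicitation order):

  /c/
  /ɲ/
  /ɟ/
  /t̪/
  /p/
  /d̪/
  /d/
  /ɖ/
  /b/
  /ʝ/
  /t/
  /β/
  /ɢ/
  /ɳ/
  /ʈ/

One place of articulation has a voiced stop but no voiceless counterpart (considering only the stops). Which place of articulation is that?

uvular

place of articulation  voiceless  voiced  
bilabial          p         b       
dental            t̪        d̪      
alveolar          t         d       
retroflex         ʈ         ɖ       
palatal           c         ɟ       
uvular            —         ɢ       
Every place of articulation has a voiceless member except uvular, where /q/ would be expected.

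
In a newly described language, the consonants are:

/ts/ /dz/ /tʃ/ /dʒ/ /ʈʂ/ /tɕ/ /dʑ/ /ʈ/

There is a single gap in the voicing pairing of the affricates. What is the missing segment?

alveolar: voiceless /ts/, voiced /dz/.
postalveolar: voiceless /tʃ/, voiced /dʒ/.
retroflex: voiceless /ʈʂ/, voiced —.
alveolo-palatal: voiceless /tɕ/, voiced /dʑ/.
The retroflex row has no voiced member, so the gap is the voiced retroflex affricate /ɖʐ/.

/ɖʐ/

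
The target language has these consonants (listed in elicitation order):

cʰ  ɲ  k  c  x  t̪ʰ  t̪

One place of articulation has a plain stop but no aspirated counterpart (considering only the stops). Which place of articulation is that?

velar

Plain: /t̪/ (dental), /c/ (palatal), /k/ (velar).
Aspirated: /t̪ʰ/ (dental), /cʰ/ (palatal).
Every place of articulation has an aspirated member except velar, where /kʰ/ would be expected.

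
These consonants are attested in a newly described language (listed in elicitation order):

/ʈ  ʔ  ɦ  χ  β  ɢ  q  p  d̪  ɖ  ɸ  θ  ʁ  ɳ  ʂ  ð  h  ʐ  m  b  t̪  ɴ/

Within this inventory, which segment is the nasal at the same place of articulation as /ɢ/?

/ɢ/ is a voiced uvular stop.
The nasal at the same place is an uvular nasal — in this inventory, /ɴ/.

/ɴ/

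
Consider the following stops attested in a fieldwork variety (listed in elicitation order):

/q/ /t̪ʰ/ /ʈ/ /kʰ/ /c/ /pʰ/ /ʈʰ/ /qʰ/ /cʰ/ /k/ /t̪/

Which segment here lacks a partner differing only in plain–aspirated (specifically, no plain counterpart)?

Dental: /t̪/ ~ /t̪ʰ/
Retroflex: /ʈ/ ~ /ʈʰ/
Palatal: /c/ ~ /cʰ/
Velar: /k/ ~ /kʰ/
Uvular: /q/ ~ /qʰ/
Bilabial: only /pʰ/ (aspirated); no plain partner.
So /pʰ/ is the unpaired segment.

/pʰ/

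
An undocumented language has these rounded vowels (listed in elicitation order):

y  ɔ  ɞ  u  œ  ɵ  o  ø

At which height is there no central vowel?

high: front /y/, central —, back /u/.
high-mid: front /ø/, central /ɵ/, back /o/.
low-mid: front /œ/, central /ɞ/, back /ɔ/.
Every height has a central member except high, where /ʉ/ would be expected.

high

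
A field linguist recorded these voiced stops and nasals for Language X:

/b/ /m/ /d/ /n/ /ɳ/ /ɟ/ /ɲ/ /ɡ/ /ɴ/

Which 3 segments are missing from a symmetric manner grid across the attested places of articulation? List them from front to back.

/ɖ/, /ŋ/, /ɢ/

Oral stop: /b/ (bilabial), /d/ (alveolar), /ɟ/ (palatal), /ɡ/ (velar).
Nasal: /m/ (bilabial), /n/ (alveolar), /ɳ/ (retroflex), /ɲ/ (palatal), /ɴ/ (uvular).
Gaps, from front to back: retroflex lacks oral stop (/ɖ/); velar lacks nasal (/ŋ/); uvular lacks oral stop (/ɢ/).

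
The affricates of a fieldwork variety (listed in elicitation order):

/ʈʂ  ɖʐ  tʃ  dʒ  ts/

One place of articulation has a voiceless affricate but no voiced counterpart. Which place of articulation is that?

Voiceless: /ts/ (alveolar), /tʃ/ (postalveolar), /ʈʂ/ (retroflex).
Voiced: /dʒ/ (postalveolar), /ɖʐ/ (retroflex).
Every place of articulation has a voiced member except alveolar, where /dz/ would be expected.

alveolar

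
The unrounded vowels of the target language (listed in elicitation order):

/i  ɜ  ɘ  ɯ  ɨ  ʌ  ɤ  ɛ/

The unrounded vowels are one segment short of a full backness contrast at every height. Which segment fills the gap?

high: front /i/, central /ɨ/, back /ɯ/.
high-mid: front —, central /ɘ/, back /ɤ/.
low-mid: front /ɛ/, central /ɜ/, back /ʌ/.
The high-mid row has no front member, so the gap is the high-mid front unrounded vowel /e/.

/e/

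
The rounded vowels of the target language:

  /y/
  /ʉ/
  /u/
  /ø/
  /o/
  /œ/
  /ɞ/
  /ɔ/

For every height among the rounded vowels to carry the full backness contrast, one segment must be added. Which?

/ɵ/

Front: /y/ (high), /ø/ (high-mid), /œ/ (low-mid).
Central: /ʉ/ (high), /ɞ/ (low-mid).
Back: /u/ (high), /o/ (high-mid), /ɔ/ (low-mid).
The high-mid row has no central member, so the gap is the high-mid central rounded vowel /ɵ/.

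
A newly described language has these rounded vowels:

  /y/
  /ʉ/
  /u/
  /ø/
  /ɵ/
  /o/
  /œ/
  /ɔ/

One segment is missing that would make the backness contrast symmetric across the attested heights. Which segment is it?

high: front /y/, central /ʉ/, back /u/.
high-mid: front /ø/, central /ɵ/, back /o/.
low-mid: front /œ/, central —, back /ɔ/.
The low-mid row has no central member, so the gap is the low-mid central rounded vowel /ɞ/.

/ɞ/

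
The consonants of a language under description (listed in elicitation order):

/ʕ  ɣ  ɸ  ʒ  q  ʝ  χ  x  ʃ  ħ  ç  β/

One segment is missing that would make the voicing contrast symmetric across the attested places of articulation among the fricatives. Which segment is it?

/ʁ/

Voiceless: /ɸ/ (bilabial), /ʃ/ (postalveolar), /ç/ (palatal), /x/ (velar), /χ/ (uvular), /ħ/ (pharyngeal).
Voiced: /β/ (bilabial), /ʒ/ (postalveolar), /ʝ/ (palatal), /ɣ/ (velar), /ʕ/ (pharyngeal).
The uvular row has no voiced member, so the gap is the voiced uvular fricative /ʁ/.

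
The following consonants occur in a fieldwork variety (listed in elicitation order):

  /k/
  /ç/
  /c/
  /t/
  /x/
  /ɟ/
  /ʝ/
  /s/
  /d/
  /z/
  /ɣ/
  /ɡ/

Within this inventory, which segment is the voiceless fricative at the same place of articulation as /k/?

/k/ is a voiceless velar stop.
The voiceless fricative at the same place is a voiceless velar fricative — in this inventory, /x/.

/x/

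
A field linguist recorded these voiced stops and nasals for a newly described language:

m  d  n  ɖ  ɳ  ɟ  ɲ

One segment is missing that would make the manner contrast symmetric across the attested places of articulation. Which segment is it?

/b/

Oral stop: /d/ (alveolar), /ɖ/ (retroflex), /ɟ/ (palatal).
Nasal: /m/ (bilabial), /n/ (alveolar), /ɳ/ (retroflex), /ɲ/ (palatal).
The bilabial row has no oral stop member, so the gap is the bilabial oral stop /b/.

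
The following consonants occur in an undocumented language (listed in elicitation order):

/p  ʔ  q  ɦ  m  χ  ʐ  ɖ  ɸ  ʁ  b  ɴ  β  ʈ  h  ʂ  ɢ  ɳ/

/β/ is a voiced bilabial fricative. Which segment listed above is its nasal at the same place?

The nasal at the same place is a bilabial nasal — in this inventory, /m/.

/m/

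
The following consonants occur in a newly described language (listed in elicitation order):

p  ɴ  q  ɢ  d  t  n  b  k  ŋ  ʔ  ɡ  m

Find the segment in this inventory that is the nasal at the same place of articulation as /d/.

/n/

/d/ is a voiced alveolar stop.
The nasal at the same place is an alveolar nasal — in this inventory, /n/.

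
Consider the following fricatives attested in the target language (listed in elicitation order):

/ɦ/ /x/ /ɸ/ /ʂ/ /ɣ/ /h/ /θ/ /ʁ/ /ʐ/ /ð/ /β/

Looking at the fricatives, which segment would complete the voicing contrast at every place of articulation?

bilabial: voiceless /ɸ/, voiced /β/.
dental: voiceless /θ/, voiced /ð/.
retroflex: voiceless /ʂ/, voiced /ʐ/.
velar: voiceless /x/, voiced /ɣ/.
uvular: voiceless —, voiced /ʁ/.
glottal: voiceless /h/, voiced /ɦ/.
The uvular row has no voiceless member, so the gap is the voiceless uvular fricative /χ/.

/χ/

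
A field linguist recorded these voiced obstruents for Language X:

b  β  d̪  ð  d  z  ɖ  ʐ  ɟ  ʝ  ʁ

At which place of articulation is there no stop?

uvular

Stop: /b/ (bilabial), /d̪/ (dental), /d/ (alveolar), /ɖ/ (retroflex), /ɟ/ (palatal).
Fricative: /β/ (bilabial), /ð/ (dental), /z/ (alveolar), /ʐ/ (retroflex), /ʝ/ (palatal), /ʁ/ (uvular).
Every place of articulation has a stop member except uvular, where /ɢ/ would be expected.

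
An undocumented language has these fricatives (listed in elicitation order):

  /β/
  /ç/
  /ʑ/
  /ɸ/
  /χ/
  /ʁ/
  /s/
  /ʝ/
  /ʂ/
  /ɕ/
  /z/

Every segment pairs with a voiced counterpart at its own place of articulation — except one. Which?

Bilabial: /ɸ/ ~ /β/
Alveolar: /s/ ~ /z/
Alveolo-palatal: /ɕ/ ~ /ʑ/
Palatal: /ç/ ~ /ʝ/
Uvular: /χ/ ~ /ʁ/
Retroflex: only /ʂ/ (voiceless); no voiced partner.
So /ʂ/ is the unpaired segment.

/ʂ/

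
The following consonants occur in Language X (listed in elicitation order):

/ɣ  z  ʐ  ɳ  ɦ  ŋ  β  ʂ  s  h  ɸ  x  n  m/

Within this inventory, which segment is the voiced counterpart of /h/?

/ɦ/

/h/ is a voiceless glottal fricative.
The voiced counterpart is a voiced glottal fricative — in this inventory, /ɦ/.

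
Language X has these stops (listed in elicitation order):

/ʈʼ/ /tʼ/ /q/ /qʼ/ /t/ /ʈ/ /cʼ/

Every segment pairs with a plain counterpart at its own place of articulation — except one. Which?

/cʼ/

Alveolar: /t/ ~ /tʼ/
Retroflex: /ʈ/ ~ /ʈʼ/
Uvular: /q/ ~ /qʼ/
Palatal: only /cʼ/ (ejective); no plain partner.
So /cʼ/ is the unpaired segment.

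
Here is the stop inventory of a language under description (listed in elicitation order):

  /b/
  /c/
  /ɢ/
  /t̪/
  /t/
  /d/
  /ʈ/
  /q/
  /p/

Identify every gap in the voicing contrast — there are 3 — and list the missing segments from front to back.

/d̪/, /ɖ/, /ɟ/

Voiceless: /p/ (bilabial), /t̪/ (dental), /t/ (alveolar), /ʈ/ (retroflex), /c/ (palatal), /q/ (uvular).
Voiced: /b/ (bilabial), /d/ (alveolar), /ɢ/ (uvular).
Gaps, from front to back: dental lacks voiced (/d̪/); retroflex lacks voiced (/ɖ/); palatal lacks voiced (/ɟ/).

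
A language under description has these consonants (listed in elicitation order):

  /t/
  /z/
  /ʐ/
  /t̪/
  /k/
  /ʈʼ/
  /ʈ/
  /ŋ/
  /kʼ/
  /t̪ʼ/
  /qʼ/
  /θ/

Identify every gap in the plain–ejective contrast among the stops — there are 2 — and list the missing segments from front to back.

/tʼ/, /q/

dental: plain /t̪/, ejective /t̪ʼ/.
alveolar: plain /t/, ejective —.
retroflex: plain /ʈ/, ejective /ʈʼ/.
velar: plain /k/, ejective /kʼ/.
uvular: plain —, ejective /qʼ/.
Gaps, from front to back: alveolar lacks ejective (/tʼ/); uvular lacks plain (/q/).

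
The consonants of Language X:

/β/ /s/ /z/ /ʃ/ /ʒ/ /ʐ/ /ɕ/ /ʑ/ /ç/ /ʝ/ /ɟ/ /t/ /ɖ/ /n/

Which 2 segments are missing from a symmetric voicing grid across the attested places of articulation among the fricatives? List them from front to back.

Voiceless: /s/ (alveolar), /ʃ/ (postalveolar), /ɕ/ (alveolo-palatal), /ç/ (palatal).
Voiced: /β/ (bilabial), /z/ (alveolar), /ʒ/ (postalveolar), /ʐ/ (retroflex), /ʑ/ (alveolo-palatal), /ʝ/ (palatal).
Gaps, from front to back: bilabial lacks voiceless (/ɸ/); retroflex lacks voiceless (/ʂ/).

/ɸ/, /ʂ/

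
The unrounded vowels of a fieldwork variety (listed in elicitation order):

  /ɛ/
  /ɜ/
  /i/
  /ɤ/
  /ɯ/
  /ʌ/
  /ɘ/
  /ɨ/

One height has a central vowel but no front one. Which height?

height            front     central   back    
high              i         ɨ         ɯ       
high-mid          —         ɘ         ɤ       
low-mid           ɛ         ɜ         ʌ       
Every height has a front member except high-mid, where /e/ would be expected.

high-mid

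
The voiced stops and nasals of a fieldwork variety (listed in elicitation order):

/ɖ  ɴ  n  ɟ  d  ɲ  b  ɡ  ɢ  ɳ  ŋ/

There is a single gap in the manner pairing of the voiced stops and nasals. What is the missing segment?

bilabial: oral stop /b/, nasal —.
alveolar: oral stop /d/, nasal /n/.
retroflex: oral stop /ɖ/, nasal /ɳ/.
palatal: oral stop /ɟ/, nasal /ɲ/.
velar: oral stop /ɡ/, nasal /ŋ/.
uvular: oral stop /ɢ/, nasal /ɴ/.
The bilabial row has no nasal member, so the gap is the bilabial nasal /m/.

/m/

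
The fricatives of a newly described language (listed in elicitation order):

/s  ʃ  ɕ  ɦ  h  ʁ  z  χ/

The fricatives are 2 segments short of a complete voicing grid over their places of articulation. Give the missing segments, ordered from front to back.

Voiceless: /s/ (alveolar), /ʃ/ (postalveolar), /ɕ/ (alveolo-palatal), /χ/ (uvular), /h/ (glottal).
Voiced: /z/ (alveolar), /ʁ/ (uvular), /ɦ/ (glottal).
Gaps, from front to back: postalveolar lacks voiced (/ʒ/); alveolo-palatal lacks voiced (/ʑ/).

/ʒ/, /ʑ/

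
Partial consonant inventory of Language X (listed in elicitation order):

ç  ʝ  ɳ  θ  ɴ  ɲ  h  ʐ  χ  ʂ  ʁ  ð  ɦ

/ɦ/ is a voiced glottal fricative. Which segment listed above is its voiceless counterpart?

/h/

The voiceless counterpart is a voiceless glottal fricative — in this inventory, /h/.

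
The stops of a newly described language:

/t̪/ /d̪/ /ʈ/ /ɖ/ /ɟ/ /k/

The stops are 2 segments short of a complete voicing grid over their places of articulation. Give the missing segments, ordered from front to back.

/c/, /ɡ/

place of articulation  voiceless  voiced  
dental            t̪        d̪      
retroflex         ʈ         ɖ       
palatal           —         ɟ       
velar             k         —       
Gaps, from front to back: palatal lacks voiceless (/c/); velar lacks voiced (/ɡ/).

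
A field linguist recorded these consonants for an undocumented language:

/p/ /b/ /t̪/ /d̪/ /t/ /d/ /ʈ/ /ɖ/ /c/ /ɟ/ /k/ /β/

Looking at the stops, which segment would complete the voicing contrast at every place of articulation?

Voiceless: /p/ (bilabial), /t̪/ (dental), /t/ (alveolar), /ʈ/ (retroflex), /c/ (palatal), /k/ (velar).
Voiced: /b/ (bilabial), /d̪/ (dental), /d/ (alveolar), /ɖ/ (retroflex), /ɟ/ (palatal).
The velar row has no voiced member, so the gap is the voiced velar stop /ɡ/.

/ɡ/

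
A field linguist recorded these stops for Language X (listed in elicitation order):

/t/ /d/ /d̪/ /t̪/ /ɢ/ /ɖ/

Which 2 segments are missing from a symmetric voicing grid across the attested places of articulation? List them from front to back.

/ʈ/, /q/

place of articulation  voiceless  voiced  
dental            t̪        d̪      
alveolar          t         d       
retroflex         —         ɖ       
uvular            —         ɢ       
Gaps, from front to back: retroflex lacks voiceless (/ʈ/); uvular lacks voiceless (/q/).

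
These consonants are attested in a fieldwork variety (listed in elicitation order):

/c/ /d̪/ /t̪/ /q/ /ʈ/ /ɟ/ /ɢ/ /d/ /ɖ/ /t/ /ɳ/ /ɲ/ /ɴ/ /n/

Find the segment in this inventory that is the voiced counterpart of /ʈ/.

/ʈ/ is a voiceless retroflex stop.
The voiced counterpart is a voiced retroflex stop — in this inventory, /ɖ/.

/ɖ/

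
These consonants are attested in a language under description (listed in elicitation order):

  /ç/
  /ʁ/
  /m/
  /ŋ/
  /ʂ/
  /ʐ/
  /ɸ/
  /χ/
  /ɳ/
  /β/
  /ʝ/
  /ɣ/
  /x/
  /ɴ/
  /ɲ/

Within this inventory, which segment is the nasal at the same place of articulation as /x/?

/x/ is a voiceless velar fricative.
The nasal at the same place is a velar nasal — in this inventory, /ŋ/.

/ŋ/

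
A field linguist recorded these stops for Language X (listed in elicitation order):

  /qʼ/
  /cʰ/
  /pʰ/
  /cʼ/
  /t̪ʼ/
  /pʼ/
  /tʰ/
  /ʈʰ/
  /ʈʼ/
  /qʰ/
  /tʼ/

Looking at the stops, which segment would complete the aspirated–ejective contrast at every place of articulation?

/t̪ʰ/

place of articulation  aspirated  ejective
bilabial          pʰ        pʼ      
dental            —         t̪ʼ     
alveolar          tʰ        tʼ      
retroflex         ʈʰ        ʈʼ      
palatal           cʰ        cʼ      
uvular            qʰ        qʼ      
The dental row has no aspirated member, so the gap is the aspirated dental stop /t̪ʰ/.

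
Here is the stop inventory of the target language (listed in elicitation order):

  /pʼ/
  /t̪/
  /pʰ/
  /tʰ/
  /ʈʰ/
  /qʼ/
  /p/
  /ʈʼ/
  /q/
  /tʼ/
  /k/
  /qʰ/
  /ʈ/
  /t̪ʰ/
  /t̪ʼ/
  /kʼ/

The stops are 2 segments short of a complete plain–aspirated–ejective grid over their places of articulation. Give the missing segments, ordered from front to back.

/t/, /kʰ/

place of articulation  plain     aspirated  ejective
bilabial          p         pʰ        pʼ      
dental            t̪        t̪ʰ       t̪ʼ     
alveolar          —         tʰ        tʼ      
retroflex         ʈ         ʈʰ        ʈʼ      
velar             k         —         kʼ      
uvular            q         qʰ        qʼ      
Gaps, from front to back: alveolar lacks plain (/t/); velar lacks aspirated (/kʰ/).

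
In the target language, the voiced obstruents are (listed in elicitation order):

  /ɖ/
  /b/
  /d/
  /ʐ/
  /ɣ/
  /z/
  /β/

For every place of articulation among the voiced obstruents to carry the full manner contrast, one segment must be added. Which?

/ɡ/

bilabial: stop /b/, fricative /β/.
alveolar: stop /d/, fricative /z/.
retroflex: stop /ɖ/, fricative /ʐ/.
velar: stop —, fricative /ɣ/.
The velar row has no stop member, so the gap is the velar stop /ɡ/.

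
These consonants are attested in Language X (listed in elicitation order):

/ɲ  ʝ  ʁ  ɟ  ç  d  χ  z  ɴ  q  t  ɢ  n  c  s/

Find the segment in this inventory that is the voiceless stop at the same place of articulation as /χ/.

/χ/ is a voiceless uvular fricative.
The voiceless stop at the same place is a voiceless uvular stop — in this inventory, /q/.

/q/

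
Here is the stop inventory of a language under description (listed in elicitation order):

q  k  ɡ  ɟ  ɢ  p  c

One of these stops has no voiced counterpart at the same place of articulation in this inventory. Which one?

/p/

Palatal: /c/ ~ /ɟ/
Velar: /k/ ~ /ɡ/
Uvular: /q/ ~ /ɢ/
Bilabial: only /p/ (voiceless); no voiced partner.
So /p/ is the unpaired segment.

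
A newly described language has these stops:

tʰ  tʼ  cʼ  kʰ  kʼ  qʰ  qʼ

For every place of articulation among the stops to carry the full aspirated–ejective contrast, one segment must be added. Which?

alveolar: aspirated /tʰ/, ejective /tʼ/.
palatal: aspirated —, ejective /cʼ/.
velar: aspirated /kʰ/, ejective /kʼ/.
uvular: aspirated /qʰ/, ejective /qʼ/.
The palatal row has no aspirated member, so the gap is the aspirated palatal stop /cʰ/.

/cʰ/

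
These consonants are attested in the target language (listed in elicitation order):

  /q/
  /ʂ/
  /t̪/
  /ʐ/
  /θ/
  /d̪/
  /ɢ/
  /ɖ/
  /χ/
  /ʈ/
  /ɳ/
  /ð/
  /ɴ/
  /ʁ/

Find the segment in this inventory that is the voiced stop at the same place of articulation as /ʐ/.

/ʐ/ is a voiced retroflex fricative.
The voiced stop at the same place is a voiced retroflex stop — in this inventory, /ɖ/.

/ɖ/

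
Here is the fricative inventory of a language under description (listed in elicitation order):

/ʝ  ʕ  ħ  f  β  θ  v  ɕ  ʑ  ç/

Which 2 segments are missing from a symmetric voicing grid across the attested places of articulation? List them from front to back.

bilabial: voiceless —, voiced /β/.
labiodental: voiceless /f/, voiced /v/.
dental: voiceless /θ/, voiced —.
alveolo-palatal: voiceless /ɕ/, voiced /ʑ/.
palatal: voiceless /ç/, voiced /ʝ/.
pharyngeal: voiceless /ħ/, voiced /ʕ/.
Gaps, from front to back: bilabial lacks voiceless (/ɸ/); dental lacks voiced (/ð/).

/ɸ/, /ð/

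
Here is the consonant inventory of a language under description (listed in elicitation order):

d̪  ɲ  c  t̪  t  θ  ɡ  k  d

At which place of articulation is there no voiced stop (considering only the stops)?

palatal

dental: voiceless /t̪/, voiced /d̪/.
alveolar: voiceless /t/, voiced /d/.
palatal: voiceless /c/, voiced —.
velar: voiceless /k/, voiced /ɡ/.
Every place of articulation has a voiced member except palatal, where /ɟ/ would be expected.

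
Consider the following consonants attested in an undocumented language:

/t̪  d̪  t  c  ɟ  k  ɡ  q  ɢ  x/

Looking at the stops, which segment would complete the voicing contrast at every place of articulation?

/d/

place of articulation  voiceless  voiced  
dental            t̪        d̪      
alveolar          t         —       
palatal           c         ɟ       
velar             k         ɡ       
uvular            q         ɢ       
The alveolar row has no voiced member, so the gap is the voiced alveolar stop /d/.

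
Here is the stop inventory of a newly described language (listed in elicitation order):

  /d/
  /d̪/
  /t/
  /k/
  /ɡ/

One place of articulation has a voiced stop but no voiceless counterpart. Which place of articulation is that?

dental

dental: voiceless —, voiced /d̪/.
alveolar: voiceless /t/, voiced /d/.
velar: voiceless /k/, voiced /ɡ/.
Every place of articulation has a voiceless member except dental, where /t̪/ would be expected.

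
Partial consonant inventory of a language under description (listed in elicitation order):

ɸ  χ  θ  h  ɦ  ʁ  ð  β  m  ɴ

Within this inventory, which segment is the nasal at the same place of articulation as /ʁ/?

/ʁ/ is a voiced uvular fricative.
The nasal at the same place is an uvular nasal — in this inventory, /ɴ/.

/ɴ/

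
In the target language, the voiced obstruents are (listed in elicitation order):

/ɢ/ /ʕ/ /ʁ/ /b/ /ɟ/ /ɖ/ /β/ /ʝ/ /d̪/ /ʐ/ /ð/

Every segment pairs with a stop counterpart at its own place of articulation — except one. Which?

/ʕ/

Bilabial: /b/ ~ /β/
Dental: /d̪/ ~ /ð/
Retroflex: /ɖ/ ~ /ʐ/
Palatal: /ɟ/ ~ /ʝ/
Uvular: /ɢ/ ~ /ʁ/
Pharyngeal: only /ʕ/ (fricative); no stop partner.
So /ʕ/ is the unpaired segment.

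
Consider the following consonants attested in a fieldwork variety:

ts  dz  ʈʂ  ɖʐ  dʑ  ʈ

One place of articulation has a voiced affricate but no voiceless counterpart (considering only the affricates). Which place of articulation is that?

alveolo-palatal

alveolar: voiceless /ts/, voiced /dz/.
retroflex: voiceless /ʈʂ/, voiced /ɖʐ/.
alveolo-palatal: voiceless —, voiced /dʑ/.
Every place of articulation has a voiceless member except alveolo-palatal, where /tɕ/ would be expected.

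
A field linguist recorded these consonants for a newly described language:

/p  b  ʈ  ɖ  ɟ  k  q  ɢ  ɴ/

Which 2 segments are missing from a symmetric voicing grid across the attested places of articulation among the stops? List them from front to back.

bilabial: voiceless /p/, voiced /b/.
retroflex: voiceless /ʈ/, voiced /ɖ/.
palatal: voiceless —, voiced /ɟ/.
velar: voiceless /k/, voiced —.
uvular: voiceless /q/, voiced /ɢ/.
Gaps, from front to back: palatal lacks voiceless (/c/); velar lacks voiced (/ɡ/).

/c/, /ɡ/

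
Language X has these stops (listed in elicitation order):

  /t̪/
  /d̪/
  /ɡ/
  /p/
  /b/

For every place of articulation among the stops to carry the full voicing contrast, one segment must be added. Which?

place of articulation  voiceless  voiced  
bilabial          p         b       
dental            t̪        d̪      
velar             —         ɡ       
The velar row has no voiceless member, so the gap is the voiceless velar stop /k/.

/k/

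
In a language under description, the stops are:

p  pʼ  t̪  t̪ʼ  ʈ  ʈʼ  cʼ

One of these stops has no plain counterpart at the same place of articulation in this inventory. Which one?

/cʼ/

Bilabial: /p/ ~ /pʼ/
Dental: /t̪/ ~ /t̪ʼ/
Retroflex: /ʈ/ ~ /ʈʼ/
Palatal: only /cʼ/ (ejective); no plain partner.
So /cʼ/ is the unpaired segment.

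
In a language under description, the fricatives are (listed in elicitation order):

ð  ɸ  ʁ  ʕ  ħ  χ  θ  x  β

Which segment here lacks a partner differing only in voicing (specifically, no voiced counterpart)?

Bilabial: /ɸ/ ~ /β/
Dental: /θ/ ~ /ð/
Uvular: /χ/ ~ /ʁ/
Pharyngeal: /ħ/ ~ /ʕ/
Velar: only /x/ (voiceless); no voiced partner.
So /x/ is the unpaired segment.

/x/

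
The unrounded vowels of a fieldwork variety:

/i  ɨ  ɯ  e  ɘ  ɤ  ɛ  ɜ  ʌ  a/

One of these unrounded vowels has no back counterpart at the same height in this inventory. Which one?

High: /i/ ~ /ɨ/ ~ /ɯ/
High-mid: /e/ ~ /ɘ/ ~ /ɤ/
Low-mid: /ɛ/ ~ /ɜ/ ~ /ʌ/
Low: only /a/ (front); no back partner.
So /a/ is the unpaired segment.

/a/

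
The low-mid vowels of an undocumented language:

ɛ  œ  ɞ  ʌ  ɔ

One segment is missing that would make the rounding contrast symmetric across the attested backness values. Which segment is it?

/ɜ/

backness          unrounded  rounded 
front             ɛ         œ       
central           —         ɞ       
back              ʌ         ɔ       
The central row has no unrounded member, so the gap is the central unrounded vowel /ɜ/.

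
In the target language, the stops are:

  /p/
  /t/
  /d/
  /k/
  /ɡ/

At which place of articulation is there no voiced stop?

bilabial

bilabial: voiceless /p/, voiced —.
alveolar: voiceless /t/, voiced /d/.
velar: voiceless /k/, voiced /ɡ/.
Every place of articulation has a voiced member except bilabial, where /b/ would be expected.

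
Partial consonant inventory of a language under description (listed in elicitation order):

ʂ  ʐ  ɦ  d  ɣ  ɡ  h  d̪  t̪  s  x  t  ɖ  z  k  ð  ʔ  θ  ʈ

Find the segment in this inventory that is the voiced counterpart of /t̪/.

/d̪/

/t̪/ is a voiceless dental stop.
The voiced counterpart is a voiced dental stop — in this inventory, /d̪/.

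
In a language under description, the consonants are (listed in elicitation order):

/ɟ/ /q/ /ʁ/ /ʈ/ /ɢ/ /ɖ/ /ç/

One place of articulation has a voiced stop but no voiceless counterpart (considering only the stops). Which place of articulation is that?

place of articulation  voiceless  voiced  
retroflex         ʈ         ɖ       
palatal           —         ɟ       
uvular            q         ɢ       
Every place of articulation has a voiceless member except palatal, where /c/ would be expected.

palatal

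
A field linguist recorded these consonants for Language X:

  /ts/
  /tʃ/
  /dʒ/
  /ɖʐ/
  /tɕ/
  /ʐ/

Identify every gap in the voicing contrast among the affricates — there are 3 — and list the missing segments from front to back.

/dz/, /ʈʂ/, /dʑ/

place of articulation  voiceless  voiced  
alveolar          ts        —       
postalveolar      tʃ        dʒ      
retroflex         —         ɖʐ      
alveolo-palatal   tɕ        —       
Gaps, from front to back: alveolar lacks voiced (/dz/); retroflex lacks voiceless (/ʈʂ/); alveolo-palatal lacks voiced (/dʑ/).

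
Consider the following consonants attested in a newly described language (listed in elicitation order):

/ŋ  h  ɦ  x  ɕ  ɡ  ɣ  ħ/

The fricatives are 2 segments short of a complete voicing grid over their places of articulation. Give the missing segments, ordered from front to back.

alveolo-palatal: voiceless /ɕ/, voiced —.
velar: voiceless /x/, voiced /ɣ/.
pharyngeal: voiceless /ħ/, voiced —.
glottal: voiceless /h/, voiced /ɦ/.
Gaps, from front to back: alveolo-palatal lacks voiced (/ʑ/); pharyngeal lacks voiced (/ʕ/).

/ʑ/, /ʕ/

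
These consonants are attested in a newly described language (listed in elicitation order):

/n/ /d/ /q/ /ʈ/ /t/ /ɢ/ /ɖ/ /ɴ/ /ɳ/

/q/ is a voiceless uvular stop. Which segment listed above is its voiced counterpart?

The voiced counterpart is a voiced uvular stop — in this inventory, /ɢ/.

/ɢ/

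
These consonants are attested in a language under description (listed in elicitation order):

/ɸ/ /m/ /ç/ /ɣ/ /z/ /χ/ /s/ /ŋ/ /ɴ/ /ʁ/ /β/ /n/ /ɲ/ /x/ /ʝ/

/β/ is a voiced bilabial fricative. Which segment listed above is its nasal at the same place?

/m/

The nasal at the same place is a bilabial nasal — in this inventory, /m/.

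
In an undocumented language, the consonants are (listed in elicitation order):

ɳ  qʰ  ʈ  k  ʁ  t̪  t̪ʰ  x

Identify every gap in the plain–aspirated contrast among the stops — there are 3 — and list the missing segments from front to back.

/ʈʰ/, /kʰ/, /q/

place of articulation  plain     aspirated
dental            t̪        t̪ʰ     
retroflex         ʈ         —       
velar             k         —       
uvular            —         qʰ      
Gaps, from front to back: retroflex lacks aspirated (/ʈʰ/); velar lacks aspirated (/kʰ/); uvular lacks plain (/q/).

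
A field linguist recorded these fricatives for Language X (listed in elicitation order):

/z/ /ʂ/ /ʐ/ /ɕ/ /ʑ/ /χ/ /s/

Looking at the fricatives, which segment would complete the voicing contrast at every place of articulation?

place of articulation  voiceless  voiced  
alveolar          s         z       
retroflex         ʂ         ʐ       
alveolo-palatal   ɕ         ʑ       
uvular            χ         —       
The uvular row has no voiced member, so the gap is the voiced uvular fricative /ʁ/.

/ʁ/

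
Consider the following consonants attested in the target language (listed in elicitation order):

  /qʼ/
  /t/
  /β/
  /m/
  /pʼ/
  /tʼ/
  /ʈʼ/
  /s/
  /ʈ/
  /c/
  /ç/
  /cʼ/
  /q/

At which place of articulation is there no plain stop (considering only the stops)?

bilabial: plain —, ejective /pʼ/.
alveolar: plain /t/, ejective /tʼ/.
retroflex: plain /ʈ/, ejective /ʈʼ/.
palatal: plain /c/, ejective /cʼ/.
uvular: plain /q/, ejective /qʼ/.
Every place of articulation has a plain member except bilabial, where /p/ would be expected.

bilabial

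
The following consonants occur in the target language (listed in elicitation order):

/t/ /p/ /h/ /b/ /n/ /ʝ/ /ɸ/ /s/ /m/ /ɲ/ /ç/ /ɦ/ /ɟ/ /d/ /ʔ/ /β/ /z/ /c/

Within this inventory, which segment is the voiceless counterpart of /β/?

/β/ is a voiced bilabial fricative.
The voiceless counterpart is a voiceless bilabial fricative — in this inventory, /ɸ/.

/ɸ/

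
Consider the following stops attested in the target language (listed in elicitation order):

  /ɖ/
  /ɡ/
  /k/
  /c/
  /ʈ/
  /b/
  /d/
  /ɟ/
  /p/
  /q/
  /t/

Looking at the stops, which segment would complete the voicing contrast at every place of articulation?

place of articulation  voiceless  voiced  
bilabial          p         b       
alveolar          t         d       
retroflex         ʈ         ɖ       
palatal           c         ɟ       
velar             k         ɡ       
uvular            q         —       
The uvular row has no voiced member, so the gap is the voiced uvular stop /ɢ/.

/ɢ/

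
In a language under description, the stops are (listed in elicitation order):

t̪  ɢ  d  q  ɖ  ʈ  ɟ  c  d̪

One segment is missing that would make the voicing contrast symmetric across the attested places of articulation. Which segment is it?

/t/

Voiceless: /t̪/ (dental), /ʈ/ (retroflex), /c/ (palatal), /q/ (uvular).
Voiced: /d̪/ (dental), /d/ (alveolar), /ɖ/ (retroflex), /ɟ/ (palatal), /ɢ/ (uvular).
The alveolar row has no voiceless member, so the gap is the voiceless alveolar stop /t/.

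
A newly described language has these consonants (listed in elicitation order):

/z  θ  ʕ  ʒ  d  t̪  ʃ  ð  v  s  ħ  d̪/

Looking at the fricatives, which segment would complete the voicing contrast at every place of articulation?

/f/

Voiceless: /θ/ (dental), /s/ (alveolar), /ʃ/ (postalveolar), /ħ/ (pharyngeal).
Voiced: /v/ (labiodental), /ð/ (dental), /z/ (alveolar), /ʒ/ (postalveolar), /ʕ/ (pharyngeal).
The labiodental row has no voiceless member, so the gap is the voiceless labiodental fricative /f/.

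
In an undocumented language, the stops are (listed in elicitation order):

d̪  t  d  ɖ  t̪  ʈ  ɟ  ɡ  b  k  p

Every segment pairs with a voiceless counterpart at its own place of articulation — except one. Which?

Bilabial: /p/ ~ /b/
Dental: /t̪/ ~ /d̪/
Alveolar: /t/ ~ /d/
Retroflex: /ʈ/ ~ /ɖ/
Velar: /k/ ~ /ɡ/
Palatal: only /ɟ/ (voiced); no voiceless partner.
So /ɟ/ is the unpaired segment.

/ɟ/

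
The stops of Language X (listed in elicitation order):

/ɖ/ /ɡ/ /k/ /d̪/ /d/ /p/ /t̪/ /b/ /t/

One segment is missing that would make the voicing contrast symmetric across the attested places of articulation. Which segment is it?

/ʈ/

place of articulation  voiceless  voiced  
bilabial          p         b       
dental            t̪        d̪      
alveolar          t         d       
retroflex         —         ɖ       
velar             k         ɡ       
The retroflex row has no voiceless member, so the gap is the voiceless retroflex stop /ʈ/.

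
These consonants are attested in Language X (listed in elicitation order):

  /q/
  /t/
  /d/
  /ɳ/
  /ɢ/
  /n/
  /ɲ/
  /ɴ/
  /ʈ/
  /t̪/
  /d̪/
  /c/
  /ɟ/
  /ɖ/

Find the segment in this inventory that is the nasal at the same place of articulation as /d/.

/d/ is a voiced alveolar stop.
The nasal at the same place is an alveolar nasal — in this inventory, /n/.

/n/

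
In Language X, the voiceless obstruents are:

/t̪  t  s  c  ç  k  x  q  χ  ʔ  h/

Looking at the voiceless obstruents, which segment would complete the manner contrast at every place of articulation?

/θ/

place of articulation  stop      fricative
dental            t̪        —       
alveolar          t         s       
palatal           c         ç       
velar             k         x       
uvular            q         χ       
glottal           ʔ         h       
The dental row has no fricative member, so the gap is the dental fricative /θ/.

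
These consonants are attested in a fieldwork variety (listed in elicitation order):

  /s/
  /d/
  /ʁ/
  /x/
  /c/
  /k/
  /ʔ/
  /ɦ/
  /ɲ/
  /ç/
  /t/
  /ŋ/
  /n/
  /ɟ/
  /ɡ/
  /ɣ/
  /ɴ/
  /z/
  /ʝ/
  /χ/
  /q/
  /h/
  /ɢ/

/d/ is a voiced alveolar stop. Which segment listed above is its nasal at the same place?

The nasal at the same place is an alveolar nasal — in this inventory, /n/.

/n/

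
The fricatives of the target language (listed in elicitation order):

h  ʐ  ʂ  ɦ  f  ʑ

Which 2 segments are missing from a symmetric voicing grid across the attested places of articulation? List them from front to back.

labiodental: voiceless /f/, voiced —.
retroflex: voiceless /ʂ/, voiced /ʐ/.
alveolo-palatal: voiceless —, voiced /ʑ/.
glottal: voiceless /h/, voiced /ɦ/.
Gaps, from front to back: labiodental lacks voiced (/v/); alveolo-palatal lacks voiceless (/ɕ/).

/v/, /ɕ/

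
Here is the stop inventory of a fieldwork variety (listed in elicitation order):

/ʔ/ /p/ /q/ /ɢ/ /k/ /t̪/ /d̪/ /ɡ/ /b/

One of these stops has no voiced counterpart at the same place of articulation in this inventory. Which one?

/ʔ/

Bilabial: /p/ ~ /b/
Dental: /t̪/ ~ /d̪/
Velar: /k/ ~ /ɡ/
Uvular: /q/ ~ /ɢ/
Glottal: only /ʔ/ (voiceless); no voiced partner.
So /ʔ/ is the unpaired segment.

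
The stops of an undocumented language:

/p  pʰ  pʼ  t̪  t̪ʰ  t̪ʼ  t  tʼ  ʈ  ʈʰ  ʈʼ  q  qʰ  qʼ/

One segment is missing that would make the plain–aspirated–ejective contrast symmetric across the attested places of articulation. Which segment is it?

/tʰ/

Plain: /p/ (bilabial), /t̪/ (dental), /t/ (alveolar), /ʈ/ (retroflex), /q/ (uvular).
Aspirated: /pʰ/ (bilabial), /t̪ʰ/ (dental), /ʈʰ/ (retroflex), /qʰ/ (uvular).
Ejective: /pʼ/ (bilabial), /t̪ʼ/ (dental), /tʼ/ (alveolar), /ʈʼ/ (retroflex), /qʼ/ (uvular).
The alveolar row has no aspirated member, so the gap is the aspirated alveolar stop /tʰ/.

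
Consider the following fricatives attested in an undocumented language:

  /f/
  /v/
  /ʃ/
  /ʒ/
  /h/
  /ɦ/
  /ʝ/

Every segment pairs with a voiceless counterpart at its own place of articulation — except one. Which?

/ʝ/

Labiodental: /f/ ~ /v/
Postalveolar: /ʃ/ ~ /ʒ/
Glottal: /h/ ~ /ɦ/
Palatal: only /ʝ/ (voiced); no voiceless partner.
So /ʝ/ is the unpaired segment.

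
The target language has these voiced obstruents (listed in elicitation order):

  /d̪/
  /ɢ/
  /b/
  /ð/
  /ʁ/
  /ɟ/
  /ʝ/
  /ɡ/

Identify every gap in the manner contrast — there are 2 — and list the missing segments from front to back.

/β/, /ɣ/

place of articulation  stop      fricative
bilabial          b         —       
dental            d̪        ð       
palatal           ɟ         ʝ       
velar             ɡ         —       
uvular            ɢ         ʁ       
Gaps, from front to back: bilabial lacks fricative (/β/); velar lacks fricative (/ɣ/).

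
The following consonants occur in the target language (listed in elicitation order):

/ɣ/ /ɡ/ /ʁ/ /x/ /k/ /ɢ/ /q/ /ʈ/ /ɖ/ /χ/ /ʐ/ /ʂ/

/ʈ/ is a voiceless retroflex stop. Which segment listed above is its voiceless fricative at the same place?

The voiceless fricative at the same place is a voiceless retroflex fricative — in this inventory, /ʂ/.

/ʂ/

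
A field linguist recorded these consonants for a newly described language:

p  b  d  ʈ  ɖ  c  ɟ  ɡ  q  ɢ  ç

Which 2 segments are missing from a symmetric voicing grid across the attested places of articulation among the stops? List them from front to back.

bilabial: voiceless /p/, voiced /b/.
alveolar: voiceless —, voiced /d/.
retroflex: voiceless /ʈ/, voiced /ɖ/.
palatal: voiceless /c/, voiced /ɟ/.
velar: voiceless —, voiced /ɡ/.
uvular: voiceless /q/, voiced /ɢ/.
Gaps, from front to back: alveolar lacks voiceless (/t/); velar lacks voiceless (/k/).

/t/, /k/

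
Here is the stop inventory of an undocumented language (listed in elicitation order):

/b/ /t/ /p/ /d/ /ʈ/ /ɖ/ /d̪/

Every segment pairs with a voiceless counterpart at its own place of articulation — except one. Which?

Bilabial: /p/ ~ /b/
Alveolar: /t/ ~ /d/
Retroflex: /ʈ/ ~ /ɖ/
Dental: only /d̪/ (voiced); no voiceless partner.
So /d̪/ is the unpaired segment.

/d̪/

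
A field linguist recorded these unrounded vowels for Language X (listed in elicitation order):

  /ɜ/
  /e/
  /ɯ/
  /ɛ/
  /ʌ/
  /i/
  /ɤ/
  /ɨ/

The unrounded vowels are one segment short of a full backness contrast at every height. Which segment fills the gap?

high: front /i/, central /ɨ/, back /ɯ/.
high-mid: front /e/, central —, back /ɤ/.
low-mid: front /ɛ/, central /ɜ/, back /ʌ/.
The high-mid row has no central member, so the gap is the high-mid central unrounded vowel /ɘ/.

/ɘ/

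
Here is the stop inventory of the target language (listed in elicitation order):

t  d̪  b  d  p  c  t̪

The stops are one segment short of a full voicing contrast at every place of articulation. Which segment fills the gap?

/ɟ/

bilabial: voiceless /p/, voiced /b/.
dental: voiceless /t̪/, voiced /d̪/.
alveolar: voiceless /t/, voiced /d/.
palatal: voiceless /c/, voiced —.
The palatal row has no voiced member, so the gap is the voiced palatal stop /ɟ/.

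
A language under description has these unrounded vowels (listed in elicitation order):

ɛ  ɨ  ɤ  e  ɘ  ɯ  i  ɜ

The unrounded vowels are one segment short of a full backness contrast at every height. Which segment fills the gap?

high: front /i/, central /ɨ/, back /ɯ/.
high-mid: front /e/, central /ɘ/, back /ɤ/.
low-mid: front /ɛ/, central /ɜ/, back —.
The low-mid row has no back member, so the gap is the low-mid back unrounded vowel /ʌ/.

/ʌ/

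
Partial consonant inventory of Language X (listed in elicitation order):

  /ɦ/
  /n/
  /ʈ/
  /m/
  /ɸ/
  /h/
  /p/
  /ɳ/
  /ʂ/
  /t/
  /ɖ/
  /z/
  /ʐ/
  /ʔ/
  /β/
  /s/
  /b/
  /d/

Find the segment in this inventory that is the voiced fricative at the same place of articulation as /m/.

/m/ is a bilabial nasal.
The voiced fricative at the same place is a voiced bilabial fricative — in this inventory, /β/.

/β/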